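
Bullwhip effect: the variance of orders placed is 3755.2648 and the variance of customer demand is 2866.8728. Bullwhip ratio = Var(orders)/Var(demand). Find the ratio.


BW = 3755.2648 / 2866.8728 = 1.3099

1.3099


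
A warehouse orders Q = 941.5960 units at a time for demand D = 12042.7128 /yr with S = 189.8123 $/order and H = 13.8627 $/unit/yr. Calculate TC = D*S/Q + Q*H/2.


Ordering cost = D*S/Q = 2427.6388
Holding cost = Q*H/2 = 6526.5314
TC = 2427.6388 + 6526.5314 = 8954.1703

8954.1703 $/yr


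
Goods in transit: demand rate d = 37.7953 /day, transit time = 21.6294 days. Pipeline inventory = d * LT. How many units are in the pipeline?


Pipeline = 37.7953 * 21.6294 = 817.4897

817.4897 units


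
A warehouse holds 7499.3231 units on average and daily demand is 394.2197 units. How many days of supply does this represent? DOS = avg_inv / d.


DOS = 7499.3231 / 394.2197 = 19.0232

19.0232 days


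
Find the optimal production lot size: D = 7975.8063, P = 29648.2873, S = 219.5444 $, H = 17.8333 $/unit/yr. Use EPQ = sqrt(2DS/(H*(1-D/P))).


1 - D/P = 1 - 0.2690 = 0.7310
H*(1-D/P) = 13.0359
2DS = 3502087.2173
EPQ = sqrt(268649.6145) = 518.3142

518.3142 units


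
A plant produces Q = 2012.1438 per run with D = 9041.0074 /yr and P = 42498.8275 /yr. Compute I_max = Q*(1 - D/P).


D/P = 0.2127
1 - D/P = 0.7873
I_max = 2012.1438 * 0.7873 = 1584.0895

1584.0895 units


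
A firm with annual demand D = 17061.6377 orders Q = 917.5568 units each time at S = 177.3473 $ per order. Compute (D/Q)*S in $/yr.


Number of orders = D/Q = 18.5946
Cost = 18.5946 * 177.3473 = 3297.7091

3297.7091 $/yr


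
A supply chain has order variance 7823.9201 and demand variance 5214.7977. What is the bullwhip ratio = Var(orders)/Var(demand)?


BW = 7823.9201 / 5214.7977 = 1.5003

1.5003


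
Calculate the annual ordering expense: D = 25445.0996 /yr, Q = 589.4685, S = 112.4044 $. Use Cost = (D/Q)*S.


Number of orders = D/Q = 43.1662
Cost = 43.1662 * 112.4044 = 4852.0678

4852.0678 $/yr


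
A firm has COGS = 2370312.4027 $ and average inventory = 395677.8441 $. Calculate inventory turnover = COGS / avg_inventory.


Turnover = 2370312.4027 / 395677.8441 = 5.9905

5.9905


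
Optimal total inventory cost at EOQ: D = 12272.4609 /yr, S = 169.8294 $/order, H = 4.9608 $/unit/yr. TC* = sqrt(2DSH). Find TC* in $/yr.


2*D*S*H = 20678843.4975
TC* = sqrt(20678843.4975) = 4547.3996

4547.3996 $/yr


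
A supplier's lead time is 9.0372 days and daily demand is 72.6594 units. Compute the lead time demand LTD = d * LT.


LTD = 72.6594 * 9.0372 = 656.6375

656.6375 units


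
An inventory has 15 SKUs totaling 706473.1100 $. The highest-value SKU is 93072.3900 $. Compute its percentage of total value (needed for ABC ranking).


Top item = 93072.3900
Total = 706473.1100
Percentage = 93072.3900 / 706473.1100 * 100 = 13.1742

13.1742%


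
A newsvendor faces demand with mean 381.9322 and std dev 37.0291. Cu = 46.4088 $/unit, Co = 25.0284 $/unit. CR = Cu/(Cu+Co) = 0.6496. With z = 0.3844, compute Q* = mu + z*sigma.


CR = Cu/(Cu+Co) = 46.4088/(46.4088+25.0284) = 0.6496
z = 0.3844
Q* = 381.9322 + 0.3844 * 37.0291 = 396.1662

396.1662 units


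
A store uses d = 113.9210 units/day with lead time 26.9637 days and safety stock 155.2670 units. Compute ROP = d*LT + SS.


d*LT = 113.9210 * 26.9637 = 3071.7317
ROP = 3071.7317 + 155.2670 = 3226.9987

3226.9987 units


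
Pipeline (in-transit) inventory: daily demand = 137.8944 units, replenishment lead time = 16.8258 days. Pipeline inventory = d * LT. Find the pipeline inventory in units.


Pipeline = 137.8944 * 16.8258 = 2320.1836

2320.1836 units


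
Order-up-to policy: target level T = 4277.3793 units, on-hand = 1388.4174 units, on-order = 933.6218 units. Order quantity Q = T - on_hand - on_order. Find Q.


Inventory position = OH + OO = 1388.4174 + 933.6218 = 2322.0392
Q = 4277.3793 - 2322.0392 = 1955.3401

1955.3401 units


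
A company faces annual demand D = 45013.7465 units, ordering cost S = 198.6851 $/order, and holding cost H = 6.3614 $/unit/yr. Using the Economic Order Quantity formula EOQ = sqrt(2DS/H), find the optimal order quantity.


2*D*S = 2 * 45013.7465 * 198.6851 = 17887121.4495
2*D*S/H = 2811821.5251
EOQ = sqrt(2811821.5251) = 1676.8487

1676.8487 units


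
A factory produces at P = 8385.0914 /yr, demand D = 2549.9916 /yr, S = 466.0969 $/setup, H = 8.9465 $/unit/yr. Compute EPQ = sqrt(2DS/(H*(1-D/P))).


1 - D/P = 1 - 0.3041 = 0.6959
H*(1-D/P) = 6.2258
2DS = 2377086.3596
EPQ = sqrt(381813.5231) = 617.9106

617.9106 units


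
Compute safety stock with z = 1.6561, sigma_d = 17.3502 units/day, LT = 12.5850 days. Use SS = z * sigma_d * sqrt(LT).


sqrt(LT) = sqrt(12.5850) = 3.5475
SS = 1.6561 * 17.3502 * 3.5475 = 101.9337

101.9337 units


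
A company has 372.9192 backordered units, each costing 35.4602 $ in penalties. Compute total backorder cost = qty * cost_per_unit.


Total = 372.9192 * 35.4602 = 13223.7894

13223.7894 $


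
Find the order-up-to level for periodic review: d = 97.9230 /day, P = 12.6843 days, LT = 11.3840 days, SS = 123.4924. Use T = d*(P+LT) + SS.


P + LT = 24.0683
d*(P+LT) = 97.9230 * 24.0683 = 2356.8401
T = 2356.8401 + 123.4924 = 2480.3325

2480.3325 units


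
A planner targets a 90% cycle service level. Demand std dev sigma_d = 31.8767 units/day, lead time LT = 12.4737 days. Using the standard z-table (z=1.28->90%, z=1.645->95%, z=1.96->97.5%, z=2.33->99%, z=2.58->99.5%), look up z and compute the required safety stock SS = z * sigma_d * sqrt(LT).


From the table, SL = 90% corresponds to z = 1.28
sqrt(LT) = sqrt(12.4737) = 3.5318
SS = 1.28 * 31.8767 * 3.5318 = 144.1056

144.1056 units


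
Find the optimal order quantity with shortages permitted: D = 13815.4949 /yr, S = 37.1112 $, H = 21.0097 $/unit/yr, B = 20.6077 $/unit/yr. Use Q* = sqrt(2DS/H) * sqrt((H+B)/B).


sqrt(2DS/H) = 220.9229
sqrt((H+B)/B) = 1.4211
Q* = 220.9229 * 1.4211 = 313.9522

313.9522 units


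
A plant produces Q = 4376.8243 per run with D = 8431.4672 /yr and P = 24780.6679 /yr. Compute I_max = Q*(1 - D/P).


D/P = 0.3402
1 - D/P = 0.6598
I_max = 4376.8243 * 0.6598 = 2887.6372

2887.6372 units


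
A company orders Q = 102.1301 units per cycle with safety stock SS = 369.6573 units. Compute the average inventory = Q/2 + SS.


Q/2 = 51.0650
Avg = 51.0650 + 369.6573 = 420.7224

420.7224 units


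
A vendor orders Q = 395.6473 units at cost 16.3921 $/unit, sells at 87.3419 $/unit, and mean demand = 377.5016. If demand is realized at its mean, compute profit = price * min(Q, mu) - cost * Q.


Sales at mu = min(395.6473, 377.5016) = 377.5016
Revenue = 87.3419 * 377.5016 = 32971.7070
Total cost = 16.3921 * 395.6473 = 6485.4901
Profit = 32971.7070 - 6485.4901 = 26486.2169

26486.2169 $


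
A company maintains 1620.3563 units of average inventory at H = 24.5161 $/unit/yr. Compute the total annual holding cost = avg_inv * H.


Cost = 1620.3563 * 24.5161 = 39724.8171

39724.8171 $/yr


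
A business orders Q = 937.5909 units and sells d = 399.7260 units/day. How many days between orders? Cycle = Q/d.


Cycle = 937.5909 / 399.7260 = 2.3456

2.3456 days


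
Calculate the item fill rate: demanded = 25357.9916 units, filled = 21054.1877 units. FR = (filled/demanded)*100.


FR = 21054.1877 / 25357.9916 * 100 = 83.0278

83.0278%


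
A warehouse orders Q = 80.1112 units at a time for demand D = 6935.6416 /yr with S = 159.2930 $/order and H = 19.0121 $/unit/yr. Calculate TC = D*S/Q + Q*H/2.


Ordering cost = D*S/Q = 13790.8202
Holding cost = Q*H/2 = 761.5411
TC = 13790.8202 + 761.5411 = 14552.3613

14552.3613 $/yr


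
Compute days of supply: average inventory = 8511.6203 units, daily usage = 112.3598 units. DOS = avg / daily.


DOS = 8511.6203 / 112.3598 = 75.7533

75.7533 days


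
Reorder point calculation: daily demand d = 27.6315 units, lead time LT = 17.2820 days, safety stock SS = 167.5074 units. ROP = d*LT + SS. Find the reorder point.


d*LT = 27.6315 * 17.2820 = 477.5276
ROP = 477.5276 + 167.5074 = 645.0350

645.0350 units


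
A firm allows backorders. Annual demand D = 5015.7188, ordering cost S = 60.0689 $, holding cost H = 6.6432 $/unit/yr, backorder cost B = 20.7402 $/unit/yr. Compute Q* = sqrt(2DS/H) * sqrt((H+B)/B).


sqrt(2DS/H) = 301.1742
sqrt((H+B)/B) = 1.1490
Q* = 301.1742 * 1.1490 = 346.0628

346.0628 units


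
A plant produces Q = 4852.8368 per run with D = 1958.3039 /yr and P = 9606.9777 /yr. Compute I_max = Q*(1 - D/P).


D/P = 0.2038
1 - D/P = 0.7962
I_max = 4852.8368 * 0.7962 = 3863.6257

3863.6257 units


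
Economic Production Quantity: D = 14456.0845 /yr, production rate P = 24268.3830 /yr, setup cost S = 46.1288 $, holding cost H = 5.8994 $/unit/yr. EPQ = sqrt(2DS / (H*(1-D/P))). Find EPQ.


1 - D/P = 1 - 0.5957 = 0.4043
H*(1-D/P) = 2.3853
2DS = 1333683.6614
EPQ = sqrt(559132.9366) = 747.7519

747.7519 units


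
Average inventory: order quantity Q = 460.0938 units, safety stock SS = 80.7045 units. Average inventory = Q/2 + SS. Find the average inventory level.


Q/2 = 230.0469
Avg = 230.0469 + 80.7045 = 310.7514

310.7514 units


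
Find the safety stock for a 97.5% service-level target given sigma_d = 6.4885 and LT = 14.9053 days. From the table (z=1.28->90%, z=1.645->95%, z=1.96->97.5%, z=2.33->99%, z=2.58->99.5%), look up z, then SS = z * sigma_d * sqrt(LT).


From the table, SL = 97.5% corresponds to z = 1.96
sqrt(LT) = sqrt(14.9053) = 3.8607
SS = 1.96 * 6.4885 * 3.8607 = 49.0988

49.0988 units


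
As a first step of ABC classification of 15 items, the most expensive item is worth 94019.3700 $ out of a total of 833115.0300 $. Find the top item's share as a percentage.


Top item = 94019.3700
Total = 833115.0300
Percentage = 94019.3700 / 833115.0300 * 100 = 11.2853

11.2853%


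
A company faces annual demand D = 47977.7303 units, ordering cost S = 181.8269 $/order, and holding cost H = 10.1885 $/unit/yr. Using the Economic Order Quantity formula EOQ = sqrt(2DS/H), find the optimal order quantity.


2*D*S = 2 * 47977.7303 * 181.8269 = 17447283.9390
2*D*S/H = 1712448.7352
EOQ = sqrt(1712448.7352) = 1308.6056

1308.6056 units


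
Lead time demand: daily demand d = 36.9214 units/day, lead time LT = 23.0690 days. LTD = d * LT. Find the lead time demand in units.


LTD = 36.9214 * 23.0690 = 851.7398

851.7398 units


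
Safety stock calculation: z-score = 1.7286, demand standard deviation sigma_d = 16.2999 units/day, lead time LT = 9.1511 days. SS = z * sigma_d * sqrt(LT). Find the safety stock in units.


sqrt(LT) = sqrt(9.1511) = 3.0251
SS = 1.7286 * 16.2999 * 3.0251 = 85.2346

85.2346 units


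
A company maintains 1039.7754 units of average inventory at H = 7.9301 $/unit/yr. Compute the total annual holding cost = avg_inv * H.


Cost = 1039.7754 * 7.9301 = 8245.5229

8245.5229 $/yr


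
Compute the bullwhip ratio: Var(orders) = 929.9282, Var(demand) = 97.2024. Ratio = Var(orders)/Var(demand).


BW = 929.9282 / 97.2024 = 9.5669

9.5669


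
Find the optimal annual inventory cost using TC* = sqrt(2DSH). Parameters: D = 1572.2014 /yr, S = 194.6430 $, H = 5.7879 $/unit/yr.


2*D*S*H = 3542403.1308
TC* = sqrt(3542403.1308) = 1882.1273

1882.1273 $/yr


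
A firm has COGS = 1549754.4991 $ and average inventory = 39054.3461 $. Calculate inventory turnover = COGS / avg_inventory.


Turnover = 1549754.4991 / 39054.3461 = 39.6820

39.6820


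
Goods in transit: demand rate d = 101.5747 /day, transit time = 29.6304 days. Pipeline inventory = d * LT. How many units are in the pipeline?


Pipeline = 101.5747 * 29.6304 = 3009.6990

3009.6990 units


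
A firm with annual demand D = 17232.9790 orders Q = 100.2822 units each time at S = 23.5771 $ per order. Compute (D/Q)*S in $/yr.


Number of orders = D/Q = 171.8448
Cost = 171.8448 * 23.5771 = 4051.6031

4051.6031 $/yr


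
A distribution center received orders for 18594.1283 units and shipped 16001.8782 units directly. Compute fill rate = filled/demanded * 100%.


FR = 16001.8782 / 18594.1283 * 100 = 86.0588

86.0588%


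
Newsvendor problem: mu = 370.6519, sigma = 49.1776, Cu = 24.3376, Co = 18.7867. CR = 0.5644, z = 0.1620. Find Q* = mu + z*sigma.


CR = Cu/(Cu+Co) = 24.3376/(24.3376+18.7867) = 0.5644
z = 0.1620
Q* = 370.6519 + 0.1620 * 49.1776 = 378.6187

378.6187 units


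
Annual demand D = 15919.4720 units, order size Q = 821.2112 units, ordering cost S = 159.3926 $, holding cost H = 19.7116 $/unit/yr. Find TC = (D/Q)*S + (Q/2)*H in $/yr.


Ordering cost = D*S/Q = 3089.8824
Holding cost = Q*H/2 = 8093.6933
TC = 3089.8824 + 8093.6933 = 11183.5757

11183.5757 $/yr


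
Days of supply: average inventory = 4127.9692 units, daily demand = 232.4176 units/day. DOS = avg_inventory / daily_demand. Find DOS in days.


DOS = 4127.9692 / 232.4176 = 17.7610

17.7610 days


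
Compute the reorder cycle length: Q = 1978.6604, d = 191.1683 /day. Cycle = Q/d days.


Cycle = 1978.6604 / 191.1683 = 10.3504

10.3504 days


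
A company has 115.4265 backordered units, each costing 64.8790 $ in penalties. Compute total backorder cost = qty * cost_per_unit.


Total = 115.4265 * 64.8790 = 7488.7559

7488.7559 $


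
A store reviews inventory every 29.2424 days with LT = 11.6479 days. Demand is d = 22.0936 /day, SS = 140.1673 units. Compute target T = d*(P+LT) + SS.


P + LT = 40.8903
d*(P+LT) = 22.0936 * 40.8903 = 903.4139
T = 903.4139 + 140.1673 = 1043.5812

1043.5812 units


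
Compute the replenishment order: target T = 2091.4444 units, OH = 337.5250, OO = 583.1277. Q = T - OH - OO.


Inventory position = OH + OO = 337.5250 + 583.1277 = 920.6527
Q = 2091.4444 - 920.6527 = 1170.7917

1170.7917 units


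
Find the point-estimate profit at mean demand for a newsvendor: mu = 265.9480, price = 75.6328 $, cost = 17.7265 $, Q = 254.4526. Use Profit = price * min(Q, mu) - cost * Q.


Sales at mu = min(254.4526, 265.9480) = 254.4526
Revenue = 75.6328 * 254.4526 = 19244.9626
Total cost = 17.7265 * 254.4526 = 4510.5540
Profit = 19244.9626 - 4510.5540 = 14734.4086

14734.4086 $


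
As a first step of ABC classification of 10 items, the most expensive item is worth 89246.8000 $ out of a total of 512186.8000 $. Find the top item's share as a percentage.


Top item = 89246.8000
Total = 512186.8000
Percentage = 89246.8000 / 512186.8000 * 100 = 17.4247

17.4247%


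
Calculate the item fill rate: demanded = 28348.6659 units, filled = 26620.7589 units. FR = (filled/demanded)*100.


FR = 26620.7589 / 28348.6659 * 100 = 93.9048

93.9048%


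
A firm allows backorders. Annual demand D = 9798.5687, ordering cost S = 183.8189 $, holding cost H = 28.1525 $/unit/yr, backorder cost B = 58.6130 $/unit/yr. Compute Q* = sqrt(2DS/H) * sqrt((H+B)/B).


sqrt(2DS/H) = 357.7115
sqrt((H+B)/B) = 1.2167
Q* = 357.7115 * 1.2167 = 435.2206

435.2206 units


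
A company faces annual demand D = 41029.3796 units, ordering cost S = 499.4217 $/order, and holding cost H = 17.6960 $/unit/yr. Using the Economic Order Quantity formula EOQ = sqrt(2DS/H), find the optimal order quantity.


2*D*S = 2 * 41029.3796 * 499.4217 = 40981925.0196
2*D*S/H = 2315886.3596
EOQ = sqrt(2315886.3596) = 1521.8037

1521.8037 units


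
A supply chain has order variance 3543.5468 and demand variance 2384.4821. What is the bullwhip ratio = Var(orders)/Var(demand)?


BW = 3543.5468 / 2384.4821 = 1.4861

1.4861


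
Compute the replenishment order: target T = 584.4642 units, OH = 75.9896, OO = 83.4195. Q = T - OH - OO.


Inventory position = OH + OO = 75.9896 + 83.4195 = 159.4091
Q = 584.4642 - 159.4091 = 425.0551

425.0551 units


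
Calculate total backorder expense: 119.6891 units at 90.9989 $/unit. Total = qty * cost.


Total = 119.6891 * 90.9989 = 10891.5764

10891.5764 $


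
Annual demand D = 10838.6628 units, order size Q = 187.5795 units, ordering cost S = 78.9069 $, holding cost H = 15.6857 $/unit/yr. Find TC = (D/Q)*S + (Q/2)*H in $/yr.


Ordering cost = D*S/Q = 4559.3750
Holding cost = Q*H/2 = 1471.1579
TC = 4559.3750 + 1471.1579 = 6030.5329

6030.5329 $/yr


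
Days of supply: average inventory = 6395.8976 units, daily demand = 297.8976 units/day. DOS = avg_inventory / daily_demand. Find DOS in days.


DOS = 6395.8976 / 297.8976 = 21.4701

21.4701 days


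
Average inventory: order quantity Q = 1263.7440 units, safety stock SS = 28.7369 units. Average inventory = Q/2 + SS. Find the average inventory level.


Q/2 = 631.8720
Avg = 631.8720 + 28.7369 = 660.6089

660.6089 units


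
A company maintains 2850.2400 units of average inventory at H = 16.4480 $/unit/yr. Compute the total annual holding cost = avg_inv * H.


Cost = 2850.2400 * 16.4480 = 46880.7475

46880.7475 $/yr


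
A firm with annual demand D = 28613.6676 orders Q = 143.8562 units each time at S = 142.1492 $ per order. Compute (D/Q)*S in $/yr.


Number of orders = D/Q = 198.9047
Cost = 198.9047 * 142.1492 = 28274.1374

28274.1374 $/yr


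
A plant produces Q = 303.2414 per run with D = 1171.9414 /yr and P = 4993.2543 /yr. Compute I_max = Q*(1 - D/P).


D/P = 0.2347
1 - D/P = 0.7653
I_max = 303.2414 * 0.7653 = 232.0691

232.0691 units


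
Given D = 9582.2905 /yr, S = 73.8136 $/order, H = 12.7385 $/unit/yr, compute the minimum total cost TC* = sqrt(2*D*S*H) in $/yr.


2*D*S*H = 18019967.6531
TC* = sqrt(18019967.6531) = 4244.9932

4244.9932 $/yr


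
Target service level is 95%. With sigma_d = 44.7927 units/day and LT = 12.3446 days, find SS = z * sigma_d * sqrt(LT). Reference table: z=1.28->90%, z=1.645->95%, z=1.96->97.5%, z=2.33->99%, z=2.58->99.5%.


From the table, SL = 95% corresponds to z = 1.645
sqrt(LT) = sqrt(12.3446) = 3.5135
SS = 1.645 * 44.7927 * 3.5135 = 258.8878

258.8878 units


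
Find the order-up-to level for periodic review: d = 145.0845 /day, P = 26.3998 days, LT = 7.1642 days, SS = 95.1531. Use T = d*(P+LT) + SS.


P + LT = 33.5640
d*(P+LT) = 145.0845 * 33.5640 = 4869.6162
T = 4869.6162 + 95.1531 = 4964.7693

4964.7693 units


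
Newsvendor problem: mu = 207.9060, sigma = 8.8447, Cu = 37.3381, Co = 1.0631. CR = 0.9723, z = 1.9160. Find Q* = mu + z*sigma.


CR = Cu/(Cu+Co) = 37.3381/(37.3381+1.0631) = 0.9723
z = 1.9160
Q* = 207.9060 + 1.9160 * 8.8447 = 224.8524

224.8524 units


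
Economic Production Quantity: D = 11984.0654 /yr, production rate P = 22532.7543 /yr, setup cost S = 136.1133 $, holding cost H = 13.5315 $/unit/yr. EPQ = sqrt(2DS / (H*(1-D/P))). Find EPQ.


1 - D/P = 1 - 0.5319 = 0.4681
H*(1-D/P) = 6.3348
2DS = 3262381.3780
EPQ = sqrt(514996.8638) = 717.6328

717.6328 units


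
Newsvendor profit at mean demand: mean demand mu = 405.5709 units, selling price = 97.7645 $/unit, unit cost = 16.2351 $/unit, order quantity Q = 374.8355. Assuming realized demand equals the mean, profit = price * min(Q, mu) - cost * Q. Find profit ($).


Sales at mu = min(374.8355, 405.5709) = 374.8355
Revenue = 97.7645 * 374.8355 = 36645.6052
Total cost = 16.2351 * 374.8355 = 6085.4918
Profit = 36645.6052 - 6085.4918 = 30560.1134

30560.1134 $


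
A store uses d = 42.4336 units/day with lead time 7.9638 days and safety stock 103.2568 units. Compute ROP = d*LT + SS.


d*LT = 42.4336 * 7.9638 = 337.9327
ROP = 337.9327 + 103.2568 = 441.1895

441.1895 units


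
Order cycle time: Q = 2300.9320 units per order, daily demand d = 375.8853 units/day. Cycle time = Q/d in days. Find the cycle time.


Cycle = 2300.9320 / 375.8853 = 6.1214

6.1214 days


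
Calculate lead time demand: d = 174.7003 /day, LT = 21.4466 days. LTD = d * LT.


LTD = 174.7003 * 21.4466 = 3746.7275

3746.7275 units


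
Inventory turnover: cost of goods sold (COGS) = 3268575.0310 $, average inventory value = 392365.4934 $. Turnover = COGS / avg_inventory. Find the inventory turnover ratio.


Turnover = 3268575.0310 / 392365.4934 = 8.3304

8.3304


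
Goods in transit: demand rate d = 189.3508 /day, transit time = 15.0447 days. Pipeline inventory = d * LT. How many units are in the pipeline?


Pipeline = 189.3508 * 15.0447 = 2848.7260

2848.7260 units


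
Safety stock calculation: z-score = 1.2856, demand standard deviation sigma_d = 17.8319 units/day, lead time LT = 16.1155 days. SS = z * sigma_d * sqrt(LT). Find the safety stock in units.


sqrt(LT) = sqrt(16.1155) = 4.0144
SS = 1.2856 * 17.8319 * 4.0144 = 92.0291

92.0291 units


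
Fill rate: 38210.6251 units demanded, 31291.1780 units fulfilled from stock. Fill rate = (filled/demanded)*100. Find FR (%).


FR = 31291.1780 / 38210.6251 * 100 = 81.8913

81.8913%


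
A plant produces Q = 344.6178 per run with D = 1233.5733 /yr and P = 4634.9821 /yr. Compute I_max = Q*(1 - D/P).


D/P = 0.2661
1 - D/P = 0.7339
I_max = 344.6178 * 0.7339 = 252.8998

252.8998 units


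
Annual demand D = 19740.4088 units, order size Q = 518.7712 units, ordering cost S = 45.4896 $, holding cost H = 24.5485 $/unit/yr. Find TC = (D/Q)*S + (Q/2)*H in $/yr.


Ordering cost = D*S/Q = 1730.9814
Holding cost = Q*H/2 = 6367.5274
TC = 1730.9814 + 6367.5274 = 8098.5088

8098.5088 $/yr


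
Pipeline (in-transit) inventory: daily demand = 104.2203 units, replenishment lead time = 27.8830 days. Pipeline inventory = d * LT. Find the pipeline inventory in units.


Pipeline = 104.2203 * 27.8830 = 2905.9746

2905.9746 units


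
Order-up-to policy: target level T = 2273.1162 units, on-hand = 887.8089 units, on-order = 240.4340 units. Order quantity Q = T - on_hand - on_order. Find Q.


Inventory position = OH + OO = 887.8089 + 240.4340 = 1128.2429
Q = 2273.1162 - 1128.2429 = 1144.8733

1144.8733 units


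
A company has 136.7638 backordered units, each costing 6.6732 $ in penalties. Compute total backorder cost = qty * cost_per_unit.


Total = 136.7638 * 6.6732 = 912.6522

912.6522 $


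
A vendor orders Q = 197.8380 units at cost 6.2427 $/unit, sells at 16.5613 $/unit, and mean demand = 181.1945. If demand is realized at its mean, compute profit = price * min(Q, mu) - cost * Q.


Sales at mu = min(197.8380, 181.1945) = 181.1945
Revenue = 16.5613 * 181.1945 = 3000.8165
Total cost = 6.2427 * 197.8380 = 1235.0433
Profit = 3000.8165 - 1235.0433 = 1765.7732

1765.7732 $


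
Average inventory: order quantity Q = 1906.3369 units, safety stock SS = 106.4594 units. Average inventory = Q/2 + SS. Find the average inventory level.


Q/2 = 953.1685
Avg = 953.1685 + 106.4594 = 1059.6279

1059.6279 units


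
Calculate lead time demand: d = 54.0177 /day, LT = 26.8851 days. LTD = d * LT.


LTD = 54.0177 * 26.8851 = 1452.2713

1452.2713 units


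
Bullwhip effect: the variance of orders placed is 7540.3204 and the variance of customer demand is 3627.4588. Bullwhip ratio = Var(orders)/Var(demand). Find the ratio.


BW = 7540.3204 / 3627.4588 = 2.0787

2.0787


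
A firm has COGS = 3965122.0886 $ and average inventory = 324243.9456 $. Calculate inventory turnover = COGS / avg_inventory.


Turnover = 3965122.0886 / 324243.9456 = 12.2288

12.2288


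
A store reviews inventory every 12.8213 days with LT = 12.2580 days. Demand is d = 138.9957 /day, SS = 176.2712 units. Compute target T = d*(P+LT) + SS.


P + LT = 25.0793
d*(P+LT) = 138.9957 * 25.0793 = 3485.9149
T = 3485.9149 + 176.2712 = 3662.1861

3662.1861 units


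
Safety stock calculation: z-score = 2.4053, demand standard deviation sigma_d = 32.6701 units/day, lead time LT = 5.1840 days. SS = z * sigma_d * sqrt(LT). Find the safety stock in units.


sqrt(LT) = sqrt(5.1840) = 2.2768
SS = 2.4053 * 32.6701 * 2.2768 = 178.9172

178.9172 units


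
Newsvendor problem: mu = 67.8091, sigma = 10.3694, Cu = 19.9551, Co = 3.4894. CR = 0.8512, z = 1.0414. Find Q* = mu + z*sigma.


CR = Cu/(Cu+Co) = 19.9551/(19.9551+3.4894) = 0.8512
z = 1.0414
Q* = 67.8091 + 1.0414 * 10.3694 = 78.6078

78.6078 units


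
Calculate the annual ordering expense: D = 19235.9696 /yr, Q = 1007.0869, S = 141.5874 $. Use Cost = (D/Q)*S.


Number of orders = D/Q = 19.1006
Cost = 19.1006 * 141.5874 = 2704.4051

2704.4051 $/yr


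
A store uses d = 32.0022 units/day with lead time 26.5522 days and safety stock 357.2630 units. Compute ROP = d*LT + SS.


d*LT = 32.0022 * 26.5522 = 849.7288
ROP = 849.7288 + 357.2630 = 1206.9918

1206.9918 units


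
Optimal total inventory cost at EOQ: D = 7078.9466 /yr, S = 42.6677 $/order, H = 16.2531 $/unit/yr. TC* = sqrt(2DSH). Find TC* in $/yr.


2*D*S*H = 9818249.6826
TC* = sqrt(9818249.6826) = 3133.4086

3133.4086 $/yr


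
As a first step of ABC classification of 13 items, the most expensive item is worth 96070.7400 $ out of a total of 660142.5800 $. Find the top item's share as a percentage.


Top item = 96070.7400
Total = 660142.5800
Percentage = 96070.7400 / 660142.5800 * 100 = 14.5530

14.5530%


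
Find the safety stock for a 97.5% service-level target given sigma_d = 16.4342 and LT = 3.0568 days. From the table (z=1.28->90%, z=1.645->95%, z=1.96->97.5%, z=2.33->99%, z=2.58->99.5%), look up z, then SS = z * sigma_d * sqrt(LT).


From the table, SL = 97.5% corresponds to z = 1.96
sqrt(LT) = sqrt(3.0568) = 1.7484
SS = 1.96 * 16.4342 * 1.7484 = 56.3168

56.3168 units


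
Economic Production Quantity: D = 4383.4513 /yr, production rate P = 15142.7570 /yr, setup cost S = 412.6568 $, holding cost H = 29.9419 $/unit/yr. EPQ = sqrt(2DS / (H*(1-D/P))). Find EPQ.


1 - D/P = 1 - 0.2895 = 0.7105
H*(1-D/P) = 21.2745
2DS = 3617721.9728
EPQ = sqrt(170049.9616) = 412.3711

412.3711 units


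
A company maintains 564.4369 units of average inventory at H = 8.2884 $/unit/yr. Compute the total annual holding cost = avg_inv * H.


Cost = 564.4369 * 8.2884 = 4678.2788

4678.2788 $/yr


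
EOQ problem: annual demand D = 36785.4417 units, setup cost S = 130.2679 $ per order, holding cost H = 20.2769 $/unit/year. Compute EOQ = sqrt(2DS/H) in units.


2*D*S = 2 * 36785.4417 * 130.2679 = 9583924.4817
2*D*S/H = 472652.3523
EOQ = sqrt(472652.3523) = 687.4972

687.4972 units


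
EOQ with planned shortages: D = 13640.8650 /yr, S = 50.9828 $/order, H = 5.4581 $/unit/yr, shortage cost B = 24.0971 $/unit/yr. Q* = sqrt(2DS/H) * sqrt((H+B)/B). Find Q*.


sqrt(2DS/H) = 504.8090
sqrt((H+B)/B) = 1.1075
Q* = 504.8090 * 1.1075 = 559.0641

559.0641 units


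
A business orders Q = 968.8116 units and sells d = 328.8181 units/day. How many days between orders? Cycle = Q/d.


Cycle = 968.8116 / 328.8181 = 2.9463

2.9463 days


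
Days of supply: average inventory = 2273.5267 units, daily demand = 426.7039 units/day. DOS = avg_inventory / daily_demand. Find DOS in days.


DOS = 2273.5267 / 426.7039 = 5.3281

5.3281 days


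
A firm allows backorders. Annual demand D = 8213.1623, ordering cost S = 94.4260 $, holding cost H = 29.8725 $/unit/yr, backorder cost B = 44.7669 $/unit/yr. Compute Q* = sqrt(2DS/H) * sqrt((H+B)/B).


sqrt(2DS/H) = 227.8664
sqrt((H+B)/B) = 1.2912
Q* = 227.8664 * 1.2912 = 294.2292

294.2292 units


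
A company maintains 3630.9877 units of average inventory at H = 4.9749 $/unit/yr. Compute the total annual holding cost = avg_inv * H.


Cost = 3630.9877 * 4.9749 = 18063.8007

18063.8007 $/yr


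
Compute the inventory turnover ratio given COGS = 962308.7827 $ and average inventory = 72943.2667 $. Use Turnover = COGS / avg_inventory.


Turnover = 962308.7827 / 72943.2667 = 13.1926

13.1926


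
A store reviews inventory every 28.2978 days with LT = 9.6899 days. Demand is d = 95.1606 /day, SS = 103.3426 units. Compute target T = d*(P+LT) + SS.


P + LT = 37.9877
d*(P+LT) = 95.1606 * 37.9877 = 3614.9323
T = 3614.9323 + 103.3426 = 3718.2749

3718.2749 units


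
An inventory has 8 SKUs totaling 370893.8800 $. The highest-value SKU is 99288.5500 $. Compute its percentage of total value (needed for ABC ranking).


Top item = 99288.5500
Total = 370893.8800
Percentage = 99288.5500 / 370893.8800 * 100 = 26.7701

26.7701%


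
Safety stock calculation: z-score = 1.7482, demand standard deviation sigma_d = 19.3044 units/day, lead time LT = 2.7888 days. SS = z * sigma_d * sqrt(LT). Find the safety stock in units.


sqrt(LT) = sqrt(2.7888) = 1.6700
SS = 1.7482 * 19.3044 * 1.6700 = 56.3581

56.3581 units


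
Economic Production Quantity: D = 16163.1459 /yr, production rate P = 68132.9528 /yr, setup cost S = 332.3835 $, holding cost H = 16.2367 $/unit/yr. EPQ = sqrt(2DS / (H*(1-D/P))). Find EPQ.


1 - D/P = 1 - 0.2372 = 0.7628
H*(1-D/P) = 12.3849
2DS = 10744726.0105
EPQ = sqrt(867568.3241) = 931.4335

931.4335 units


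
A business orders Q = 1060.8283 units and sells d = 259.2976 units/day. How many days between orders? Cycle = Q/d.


Cycle = 1060.8283 / 259.2976 = 4.0912

4.0912 days


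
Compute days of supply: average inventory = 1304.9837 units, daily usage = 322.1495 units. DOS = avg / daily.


DOS = 1304.9837 / 322.1495 = 4.0509

4.0509 days


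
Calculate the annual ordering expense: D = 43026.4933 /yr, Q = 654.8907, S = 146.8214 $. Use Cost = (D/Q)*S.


Number of orders = D/Q = 65.7003
Cost = 65.7003 * 146.8214 = 9646.2051

9646.2051 $/yr


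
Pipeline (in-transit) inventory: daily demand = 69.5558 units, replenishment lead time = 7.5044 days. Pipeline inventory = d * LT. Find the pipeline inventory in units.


Pipeline = 69.5558 * 7.5044 = 521.9745

521.9745 units


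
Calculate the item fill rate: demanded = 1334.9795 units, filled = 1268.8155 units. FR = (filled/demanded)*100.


FR = 1268.8155 / 1334.9795 * 100 = 95.0438

95.0438%


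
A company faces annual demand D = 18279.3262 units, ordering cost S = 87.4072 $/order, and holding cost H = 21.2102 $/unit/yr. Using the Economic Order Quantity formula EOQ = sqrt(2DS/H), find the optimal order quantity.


2*D*S = 2 * 18279.3262 * 87.4072 = 3195489.4421
2*D*S/H = 150658.1476
EOQ = sqrt(150658.1476) = 388.1471

388.1471 units


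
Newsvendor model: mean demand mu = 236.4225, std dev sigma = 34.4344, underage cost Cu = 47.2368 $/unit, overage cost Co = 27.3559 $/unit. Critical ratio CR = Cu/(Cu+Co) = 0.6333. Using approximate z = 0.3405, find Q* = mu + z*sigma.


CR = Cu/(Cu+Co) = 47.2368/(47.2368+27.3559) = 0.6333
z = 0.3405
Q* = 236.4225 + 0.3405 * 34.4344 = 248.1474

248.1474 units


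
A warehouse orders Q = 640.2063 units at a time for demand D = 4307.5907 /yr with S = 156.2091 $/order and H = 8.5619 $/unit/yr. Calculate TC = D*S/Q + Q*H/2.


Ordering cost = D*S/Q = 1051.0438
Holding cost = Q*H/2 = 2740.6912
TC = 1051.0438 + 2740.6912 = 3791.7350

3791.7350 $/yr


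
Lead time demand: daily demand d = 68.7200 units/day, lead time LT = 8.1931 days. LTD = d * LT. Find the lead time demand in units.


LTD = 68.7200 * 8.1931 = 563.0298

563.0298 units


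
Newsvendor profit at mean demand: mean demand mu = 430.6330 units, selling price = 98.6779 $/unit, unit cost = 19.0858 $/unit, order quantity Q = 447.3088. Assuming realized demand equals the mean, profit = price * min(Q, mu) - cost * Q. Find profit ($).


Sales at mu = min(447.3088, 430.6330) = 430.6330
Revenue = 98.6779 * 430.6330 = 42493.9601
Total cost = 19.0858 * 447.3088 = 8537.2463
Profit = 42493.9601 - 8537.2463 = 33956.7138

33956.7138 $


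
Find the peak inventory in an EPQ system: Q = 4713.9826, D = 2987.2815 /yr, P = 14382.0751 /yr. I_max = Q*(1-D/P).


D/P = 0.2077
1 - D/P = 0.7923
I_max = 4713.9826 * 0.7923 = 3734.8476

3734.8476 units


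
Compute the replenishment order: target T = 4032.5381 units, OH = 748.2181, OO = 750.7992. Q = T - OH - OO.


Inventory position = OH + OO = 748.2181 + 750.7992 = 1499.0173
Q = 4032.5381 - 1499.0173 = 2533.5208

2533.5208 units


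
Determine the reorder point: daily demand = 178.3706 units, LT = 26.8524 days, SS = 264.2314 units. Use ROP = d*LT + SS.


d*LT = 178.3706 * 26.8524 = 4789.6787
ROP = 4789.6787 + 264.2314 = 5053.9101

5053.9101 units


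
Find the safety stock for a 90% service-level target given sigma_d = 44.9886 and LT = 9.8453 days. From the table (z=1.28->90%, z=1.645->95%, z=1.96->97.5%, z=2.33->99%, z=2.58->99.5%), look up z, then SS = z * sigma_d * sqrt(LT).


From the table, SL = 90% corresponds to z = 1.28
sqrt(LT) = sqrt(9.8453) = 3.1377
SS = 1.28 * 44.9886 * 3.1377 = 180.6870

180.6870 units


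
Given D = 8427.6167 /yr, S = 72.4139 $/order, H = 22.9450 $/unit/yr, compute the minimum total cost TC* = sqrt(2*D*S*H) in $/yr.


2*D*S*H = 28005592.8506
TC* = sqrt(28005592.8506) = 5292.0311

5292.0311 $/yr


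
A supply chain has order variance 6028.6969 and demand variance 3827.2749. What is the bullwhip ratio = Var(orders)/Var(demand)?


BW = 6028.6969 / 3827.2749 = 1.5752

1.5752


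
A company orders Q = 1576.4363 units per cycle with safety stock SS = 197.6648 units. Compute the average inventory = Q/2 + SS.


Q/2 = 788.2182
Avg = 788.2182 + 197.6648 = 985.8830

985.8830 units


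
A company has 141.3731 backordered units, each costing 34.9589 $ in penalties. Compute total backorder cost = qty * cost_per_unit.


Total = 141.3731 * 34.9589 = 4942.2481

4942.2481 $


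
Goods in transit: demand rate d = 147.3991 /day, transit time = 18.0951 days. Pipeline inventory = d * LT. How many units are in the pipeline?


Pipeline = 147.3991 * 18.0951 = 2667.2015

2667.2015 units


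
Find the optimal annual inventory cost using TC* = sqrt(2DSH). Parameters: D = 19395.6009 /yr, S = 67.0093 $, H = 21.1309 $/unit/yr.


2*D*S*H = 54927054.5547
TC* = sqrt(54927054.5547) = 7411.2789

7411.2789 $/yr


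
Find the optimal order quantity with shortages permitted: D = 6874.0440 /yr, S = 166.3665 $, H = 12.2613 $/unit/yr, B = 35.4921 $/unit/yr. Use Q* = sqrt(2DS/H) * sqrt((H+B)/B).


sqrt(2DS/H) = 431.9026
sqrt((H+B)/B) = 1.1599
Q* = 431.9026 * 1.1599 = 500.9820

500.9820 units


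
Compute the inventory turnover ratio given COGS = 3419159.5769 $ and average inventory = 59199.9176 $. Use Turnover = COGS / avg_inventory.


Turnover = 3419159.5769 / 59199.9176 = 57.7562

57.7562


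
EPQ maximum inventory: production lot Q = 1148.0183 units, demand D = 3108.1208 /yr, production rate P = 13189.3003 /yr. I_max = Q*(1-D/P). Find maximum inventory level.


D/P = 0.2357
1 - D/P = 0.7643
I_max = 1148.0183 * 0.7643 = 877.4824

877.4824 units


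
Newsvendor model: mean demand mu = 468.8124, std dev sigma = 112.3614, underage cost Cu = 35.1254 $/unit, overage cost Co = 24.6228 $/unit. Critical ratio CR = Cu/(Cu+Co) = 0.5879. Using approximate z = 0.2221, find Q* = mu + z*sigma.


CR = Cu/(Cu+Co) = 35.1254/(35.1254+24.6228) = 0.5879
z = 0.2221
Q* = 468.8124 + 0.2221 * 112.3614 = 493.7679

493.7679 units


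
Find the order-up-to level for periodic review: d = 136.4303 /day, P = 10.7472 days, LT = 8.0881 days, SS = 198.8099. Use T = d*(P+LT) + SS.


P + LT = 18.8353
d*(P+LT) = 136.4303 * 18.8353 = 2569.7056
T = 2569.7056 + 198.8099 = 2768.5155

2768.5155 units


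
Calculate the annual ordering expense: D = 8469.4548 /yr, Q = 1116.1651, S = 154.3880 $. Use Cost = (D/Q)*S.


Number of orders = D/Q = 7.5880
Cost = 7.5880 * 154.3880 = 1171.4953

1171.4953 $/yr


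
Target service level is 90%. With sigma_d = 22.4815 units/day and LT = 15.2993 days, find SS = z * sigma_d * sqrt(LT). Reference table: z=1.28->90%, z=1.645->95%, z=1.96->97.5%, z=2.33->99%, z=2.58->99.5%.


From the table, SL = 90% corresponds to z = 1.28
sqrt(LT) = sqrt(15.2993) = 3.9114
SS = 1.28 * 22.4815 * 3.9114 = 112.5566

112.5566 units


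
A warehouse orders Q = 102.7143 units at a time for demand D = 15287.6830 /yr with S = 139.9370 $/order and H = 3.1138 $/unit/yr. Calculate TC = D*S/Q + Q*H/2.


Ordering cost = D*S/Q = 20827.7961
Holding cost = Q*H/2 = 159.9159
TC = 20827.7961 + 159.9159 = 20987.7120

20987.7120 $/yr


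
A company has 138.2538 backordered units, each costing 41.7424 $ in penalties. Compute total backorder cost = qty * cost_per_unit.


Total = 138.2538 * 41.7424 = 5771.0454

5771.0454 $


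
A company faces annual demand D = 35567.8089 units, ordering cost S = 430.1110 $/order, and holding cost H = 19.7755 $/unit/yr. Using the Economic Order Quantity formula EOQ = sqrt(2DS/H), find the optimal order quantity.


2*D*S = 2 * 35567.8089 * 430.1110 = 30596211.7076
2*D*S/H = 1547177.6546
EOQ = sqrt(1547177.6546) = 1243.8560

1243.8560 units


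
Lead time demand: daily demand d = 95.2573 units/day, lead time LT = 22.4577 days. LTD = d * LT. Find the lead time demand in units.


LTD = 95.2573 * 22.4577 = 2139.2599

2139.2599 units


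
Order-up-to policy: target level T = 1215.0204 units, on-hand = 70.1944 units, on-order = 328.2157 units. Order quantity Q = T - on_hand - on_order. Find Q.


Inventory position = OH + OO = 70.1944 + 328.2157 = 398.4101
Q = 1215.0204 - 398.4101 = 816.6103

816.6103 units


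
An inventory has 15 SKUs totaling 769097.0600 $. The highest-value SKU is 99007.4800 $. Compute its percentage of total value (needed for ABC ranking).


Top item = 99007.4800
Total = 769097.0600
Percentage = 99007.4800 / 769097.0600 * 100 = 12.8732

12.8732%


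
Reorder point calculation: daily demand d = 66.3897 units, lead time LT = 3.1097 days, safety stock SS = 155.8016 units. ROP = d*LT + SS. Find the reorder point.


d*LT = 66.3897 * 3.1097 = 206.4521
ROP = 206.4521 + 155.8016 = 362.2537

362.2537 units


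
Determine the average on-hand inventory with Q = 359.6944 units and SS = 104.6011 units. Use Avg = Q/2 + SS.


Q/2 = 179.8472
Avg = 179.8472 + 104.6011 = 284.4483

284.4483 units


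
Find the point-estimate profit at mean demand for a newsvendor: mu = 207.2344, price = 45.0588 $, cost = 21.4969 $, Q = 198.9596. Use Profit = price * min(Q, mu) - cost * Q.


Sales at mu = min(198.9596, 207.2344) = 198.9596
Revenue = 45.0588 * 198.9596 = 8964.8808
Total cost = 21.4969 * 198.9596 = 4277.0146
Profit = 8964.8808 - 4277.0146 = 4687.8662

4687.8662 $


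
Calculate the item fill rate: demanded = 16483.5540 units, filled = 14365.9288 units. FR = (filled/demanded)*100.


FR = 14365.9288 / 16483.5540 * 100 = 87.1531

87.1531%


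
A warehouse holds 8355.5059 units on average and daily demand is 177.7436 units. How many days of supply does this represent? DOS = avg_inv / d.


DOS = 8355.5059 / 177.7436 = 47.0088

47.0088 days


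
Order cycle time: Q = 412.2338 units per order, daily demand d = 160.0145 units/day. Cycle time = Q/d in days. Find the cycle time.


Cycle = 412.2338 / 160.0145 = 2.5762

2.5762 days


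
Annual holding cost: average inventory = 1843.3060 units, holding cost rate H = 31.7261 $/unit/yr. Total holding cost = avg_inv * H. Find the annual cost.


Cost = 1843.3060 * 31.7261 = 58480.9105

58480.9105 $/yr


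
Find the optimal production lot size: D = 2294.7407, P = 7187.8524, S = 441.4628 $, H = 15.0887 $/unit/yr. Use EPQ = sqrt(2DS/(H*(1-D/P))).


1 - D/P = 1 - 0.3193 = 0.6807
H*(1-D/P) = 10.2716
2DS = 2026085.3094
EPQ = sqrt(197251.3228) = 444.1298

444.1298 units


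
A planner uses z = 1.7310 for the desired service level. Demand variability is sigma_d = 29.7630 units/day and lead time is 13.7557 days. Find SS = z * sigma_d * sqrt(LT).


sqrt(LT) = sqrt(13.7557) = 3.7089
SS = 1.7310 * 29.7630 * 3.7089 = 191.0800

191.0800 units


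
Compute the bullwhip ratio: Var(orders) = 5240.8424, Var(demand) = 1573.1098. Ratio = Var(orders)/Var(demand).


BW = 5240.8424 / 1573.1098 = 3.3315

3.3315


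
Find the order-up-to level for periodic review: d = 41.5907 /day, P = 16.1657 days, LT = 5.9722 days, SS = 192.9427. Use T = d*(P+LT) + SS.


P + LT = 22.1379
d*(P+LT) = 41.5907 * 22.1379 = 920.7308
T = 920.7308 + 192.9427 = 1113.6735

1113.6735 units
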